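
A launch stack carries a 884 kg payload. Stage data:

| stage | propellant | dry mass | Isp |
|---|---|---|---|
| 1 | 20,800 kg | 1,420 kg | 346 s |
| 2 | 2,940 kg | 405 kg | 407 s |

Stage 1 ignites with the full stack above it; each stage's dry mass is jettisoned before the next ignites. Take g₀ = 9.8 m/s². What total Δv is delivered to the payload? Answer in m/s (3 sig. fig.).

Δv ≈ 9970 m/s

Ignition mass of stage 1 = 20,800+1,420 + 2,940+405 + 884 = 26,449 kg.
Stage 1: m₀ = 26,449 kg, m_f = 26,449 − 20,800 = 5,649 kg; Δv = 346×9.8×ln(4.682) = 3390.8×1.5437 ≈ 5235 m/s.
Stage 2: m₀ = 4,229 kg, m_f = 4,229 − 2,940 = 1,289 kg; Δv = 407×9.8×ln(3.281) = 3988.6×1.1881 ≈ 4739 m/s.
Total Δv = 5235 + 4739 = 9974 m/s.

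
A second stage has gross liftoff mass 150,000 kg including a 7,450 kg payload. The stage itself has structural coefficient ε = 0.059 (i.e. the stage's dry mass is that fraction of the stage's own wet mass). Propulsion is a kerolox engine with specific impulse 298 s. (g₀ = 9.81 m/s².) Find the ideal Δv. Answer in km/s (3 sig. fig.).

Δv ≈ 6.57 km/s

Stage wet mass = m₀ − payload = 150,000 − 7,450 = 142,550 kg.
Stage dry mass = ε × stage wet mass = 0.059 × 142,550 = 8,410.45 kg.
Burnout mass m_f = stage dry + payload = 8,410.45 + 7,450 = 15,860.45 kg.
v_e = Isp · g₀ = 298 × 9.81 = 2923.4 m/s.
Using Δv = v_e ln(m₀/m_f): Δv = v_e · ln(150,000/15,860.45) = 2923.4 × ln(9.457) = 2923.4 × 2.2468 ≈ 6568 m/s.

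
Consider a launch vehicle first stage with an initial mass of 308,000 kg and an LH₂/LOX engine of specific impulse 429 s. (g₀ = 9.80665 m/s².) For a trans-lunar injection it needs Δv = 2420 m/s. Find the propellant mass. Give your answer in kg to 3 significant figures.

v_e = Isp · g₀ = 429 × 9.80665 = 4207.1 m/s.
m₀/m_f = exp(Δv / v_e) = exp(2420 / 4207.1) = exp(0.5752) = 1.7775.
m_f = 308,000 / 1.7775 = 173,277 kg, so propellant = m₀ − m_f = 308,000 − 173,277 = 134,723 kg.

propellant mass ≈ 135000 kg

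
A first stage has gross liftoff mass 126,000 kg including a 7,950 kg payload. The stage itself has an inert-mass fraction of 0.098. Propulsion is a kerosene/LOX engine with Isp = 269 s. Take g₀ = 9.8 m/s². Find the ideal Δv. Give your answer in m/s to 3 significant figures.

Stage wet mass = m₀ − payload = 126,000 − 7,950 = 118,050 kg.
Stage dry mass = ε × stage wet mass = 0.098 × 118,050 = 11,568.9 kg.
Burnout mass m_f = stage dry + payload = 11,568.9 + 7,950 = 19,518.9 kg.
v_e = Isp · g₀ = 269 × 9.8 = 2636.2 m/s.
Using Δv = v_e ln(m₀/m_f): Δv = v_e · ln(126,000/19,518.9) = 2636.2 × ln(6.455) = 2636.2 × 1.8649 ≈ 4916 m/s.

Δv ≈ 4920 m/s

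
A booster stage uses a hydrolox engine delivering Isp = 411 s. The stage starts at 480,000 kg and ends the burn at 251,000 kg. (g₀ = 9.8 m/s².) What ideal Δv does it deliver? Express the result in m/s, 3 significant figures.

v_e = Isp · g₀ = 411 × 9.8 = 4027.8 m/s.
By the Tsiolkovsky rocket equation, Δv = v_e · ln(m₀/m_f) = 4027.8 × ln(1.912) = 4027.8 × 0.6483 ≈ 2611.4 m/s.

Δv ≈ 2610 m/s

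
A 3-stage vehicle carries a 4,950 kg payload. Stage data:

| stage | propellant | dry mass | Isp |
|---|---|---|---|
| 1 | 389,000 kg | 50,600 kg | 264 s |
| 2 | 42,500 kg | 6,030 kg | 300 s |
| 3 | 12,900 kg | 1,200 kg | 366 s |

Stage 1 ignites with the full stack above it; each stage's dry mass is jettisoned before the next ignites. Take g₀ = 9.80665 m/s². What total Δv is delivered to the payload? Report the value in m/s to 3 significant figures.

Ignition mass of stage 1 = 389,000+50,600 + 42,500+6,030 + 12,900+1,200 + 4,950 = 507,180 kg.
Stage 1: m₀ = 507,180 kg, m_f = 507,180 − 389,000 = 118,180 kg; Δv = 264×9.80665×ln(4.292) = 2589.0×1.4567 ≈ 3771 m/s.
Stage 2: m₀ = 67,580 kg, m_f = 67,580 − 42,500 = 25,080 kg; Δv = 300×9.80665×ln(2.695) = 2942.0×0.9912 ≈ 2916 m/s.
Stage 3: m₀ = 19,050 kg, m_f = 19,050 − 12,900 = 6,150 kg; Δv = 366×9.80665×ln(3.098) = 3589.2×1.1306 ≈ 4058 m/s.
Total Δv = 3771 + 2916 + 4058 = 10745 m/s.

Δv ≈ 10700 m/s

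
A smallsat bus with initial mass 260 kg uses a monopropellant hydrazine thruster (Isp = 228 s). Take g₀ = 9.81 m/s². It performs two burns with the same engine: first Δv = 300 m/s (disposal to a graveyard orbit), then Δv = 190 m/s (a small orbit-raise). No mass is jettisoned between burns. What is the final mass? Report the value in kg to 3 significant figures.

final mass ≈ 209 kg

v_e = Isp · g₀ = 228 × 9.81 = 2236.7 m/s.
After the first burn: m = 260 × exp(−300/2236.7) = 260 × 0.87448 = 227.365 kg.
After the second burn: m = 227.365 × exp(−190/2236.7) = 227.365 × 0.91856 = 208.848 kg.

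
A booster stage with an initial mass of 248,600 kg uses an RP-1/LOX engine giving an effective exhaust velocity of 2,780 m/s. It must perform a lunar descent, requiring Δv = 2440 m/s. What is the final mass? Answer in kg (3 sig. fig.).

final mass ≈ 103000 kg

m₀/m_f = exp(Δv / v_e) = exp(2440 / 2780.0) = exp(0.8777) = 2.4054.
m_f = m₀ / 2.4054 = 248,600 / 2.4054 = 103,351 kg.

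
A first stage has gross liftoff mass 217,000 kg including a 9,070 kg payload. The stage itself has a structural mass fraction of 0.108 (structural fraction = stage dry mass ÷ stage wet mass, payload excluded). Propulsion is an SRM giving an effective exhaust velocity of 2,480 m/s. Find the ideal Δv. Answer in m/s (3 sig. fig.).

Δv ≈ 4780 m/s

Stage wet mass = m₀ − payload = 217,000 − 9,070 = 207,930 kg.
Stage dry mass = ε × stage wet mass = 0.108 × 207,930 = 22,456.4 kg.
Burnout mass m_f = stage dry + payload = 22,456.4 + 9,070 = 31,526.4 kg.
Rocket equation: Δv = v_e · ln(217,000/31,526.4) = 2480.0 × ln(6.883) = 2480.0 × 1.9291 ≈ 4784 m/s.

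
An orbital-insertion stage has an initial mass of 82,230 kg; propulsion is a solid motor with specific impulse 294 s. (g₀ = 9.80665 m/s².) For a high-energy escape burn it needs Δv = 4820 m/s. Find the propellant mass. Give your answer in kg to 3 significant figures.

v_e = Isp · g₀ = 294 × 9.80665 = 2883.2 m/s.
Rocket equation: m₀/m_f = exp(Δv / v_e) = exp(4820 / 2883.2) = exp(1.6718) = 5.3216.
m_f = 82,230 / 5.3216 = 15,452.1 kg, so propellant = m₀ − m_f = 82,230 − 15,452.1 = 66,777.9 kg.

propellant mass ≈ 66800 kg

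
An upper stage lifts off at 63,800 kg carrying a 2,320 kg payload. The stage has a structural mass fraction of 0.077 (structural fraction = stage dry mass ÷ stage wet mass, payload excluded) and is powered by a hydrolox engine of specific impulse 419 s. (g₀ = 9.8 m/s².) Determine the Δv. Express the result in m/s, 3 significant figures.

Stage wet mass = m₀ − payload = 63,800 − 2,320 = 61,480 kg.
Stage dry mass = ε × stage wet mass = 0.077 × 61,480 = 4,733.96 kg.
Burnout mass m_f = stage dry + payload = 4,733.96 + 2,320 = 7,053.96 kg.
v_e = Isp · g₀ = 419 × 9.8 = 4106.2 m/s.
Using Δv = v_e ln(m₀/m_f): Δv = v_e · ln(63,800/7,053.96) = 4106.2 × ln(9.045) = 4106.2 × 2.2022 ≈ 9043 m/s.

Δv ≈ 9040 m/s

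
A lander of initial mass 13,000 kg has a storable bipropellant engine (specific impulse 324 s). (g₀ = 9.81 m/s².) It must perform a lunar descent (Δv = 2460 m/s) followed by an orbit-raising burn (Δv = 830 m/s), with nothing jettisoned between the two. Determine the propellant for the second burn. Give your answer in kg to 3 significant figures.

v_e = Isp · g₀ = 324 × 9.81 = 3178.4 m/s.
After the first burn: m = 13000 × exp(−2460/3178.4) = 13000 × 0.46118 = 5,995.34 kg.
After the second burn: m = 5,995.34 × exp(−830/3178.4) = 5,995.34 × 0.77018 = 4,617.49 kg.
Second-burn propellant = 5,995.34 − 4,617.49 = 1,377.85 kg.

propellant for the second burn ≈ 1380 kg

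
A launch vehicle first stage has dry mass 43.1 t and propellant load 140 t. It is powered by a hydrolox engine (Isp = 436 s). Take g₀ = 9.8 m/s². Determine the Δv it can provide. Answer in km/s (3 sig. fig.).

v_e = Isp · g₀ = 436 × 9.8 = 4272.8 m/s.
m₀ = m_dry + m_prop = 43.1 + 140 = 183.1 t.
Using Δv = v_e ln(m₀/m_f): Δv = v_e · ln(m₀/m_f) = 4272.8 × ln(4.248) = 4272.8 × 1.4465 ≈ 6180.6 m/s.

Δv ≈ 6.18 km/s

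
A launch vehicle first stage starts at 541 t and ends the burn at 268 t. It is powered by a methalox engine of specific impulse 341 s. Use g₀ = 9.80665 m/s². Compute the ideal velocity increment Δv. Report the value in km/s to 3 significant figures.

Δv ≈ 2.35 km/s

v_e = Isp · g₀ = 341 × 9.80665 = 3344.1 m/s.
From the ideal rocket equation, Δv = v_e · ln(m₀/m_f) = 3344.1 × ln(2.019) = 3344.1 × 0.7024 ≈ 2349.0 m/s.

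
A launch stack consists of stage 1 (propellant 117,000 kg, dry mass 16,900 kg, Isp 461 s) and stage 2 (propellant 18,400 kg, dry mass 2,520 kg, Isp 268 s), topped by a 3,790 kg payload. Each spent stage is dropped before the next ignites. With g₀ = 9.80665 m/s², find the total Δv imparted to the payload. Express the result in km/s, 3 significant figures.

Δv ≈ 9.64 km/s

Ignition mass of stage 1 = 117,000+16,900 + 18,400+2,520 + 3,790 = 158,610 kg.
Stage 1: m₀ = 158,610 kg, m_f = 158,610 − 117,000 = 41,610 kg; Δv = 461×9.80665×ln(3.812) = 4520.9×1.3381 ≈ 6049 m/s.
Stage 2: m₀ = 24,710 kg, m_f = 24,710 − 18,400 = 6,310 kg; Δv = 268×9.80665×ln(3.916) = 2628.2×1.3651 ≈ 3588 m/s.
Total Δv = 6049 + 3588 = 9637 m/s.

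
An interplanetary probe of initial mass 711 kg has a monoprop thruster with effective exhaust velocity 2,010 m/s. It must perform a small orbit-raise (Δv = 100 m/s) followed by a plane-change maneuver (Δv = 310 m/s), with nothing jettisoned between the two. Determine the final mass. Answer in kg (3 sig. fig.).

After the first burn: m = 711 × exp(−100/2010.0) = 711 × 0.95147 = 676.495 kg.
After the second burn: m = 676.495 × exp(−310/2010.0) = 676.495 × 0.85708 = 579.81 kg.

final mass ≈ 580 kg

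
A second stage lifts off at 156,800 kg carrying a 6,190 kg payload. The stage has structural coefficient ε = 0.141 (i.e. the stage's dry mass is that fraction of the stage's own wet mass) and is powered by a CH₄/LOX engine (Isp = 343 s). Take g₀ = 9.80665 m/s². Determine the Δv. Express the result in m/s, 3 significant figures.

Stage wet mass = m₀ − payload = 156,800 − 6,190 = 150,610 kg.
Stage dry mass = ε × stage wet mass = 0.141 × 150,610 = 21,236 kg.
Burnout mass m_f = stage dry + payload = 21,236 + 6,190 = 27,426 kg.
v_e = Isp · g₀ = 343 × 9.80665 = 3363.7 m/s.
Δv = v_e · ln(156,800/27,426) = 3363.7 × ln(5.717) = 3363.7 × 1.7435 ≈ 5865 m/s.

Δv ≈ 5860 m/s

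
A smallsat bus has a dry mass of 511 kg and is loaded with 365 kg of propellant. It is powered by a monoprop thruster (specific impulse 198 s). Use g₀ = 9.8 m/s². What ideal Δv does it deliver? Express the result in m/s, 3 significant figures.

v_e = Isp · g₀ = 198 × 9.8 = 1940.4 m/s.
m₀ = m_dry + m_prop = 511 + 365 = 876 kg.
From the ideal rocket equation, Δv = v_e · ln(m₀/m_f) = 1940.4 × ln(1.714) = 1940.4 × 0.5390 ≈ 1045.9 m/s.

Δv ≈ 1050 m/s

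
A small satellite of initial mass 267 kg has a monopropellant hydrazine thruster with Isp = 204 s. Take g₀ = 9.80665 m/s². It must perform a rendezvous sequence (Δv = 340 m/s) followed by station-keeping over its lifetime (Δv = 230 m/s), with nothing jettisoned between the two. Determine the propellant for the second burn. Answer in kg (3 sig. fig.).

v_e = Isp · g₀ = 204 × 9.80665 = 2000.6 m/s.
After the first burn: m = 267 × exp(−340/2000.6) = 267 × 0.84370 = 225.268 kg.
After the second burn: m = 225.268 × exp(−230/2000.6) = 225.268 × 0.89139 = 200.802 kg.
Second-burn propellant = 225.268 − 200.802 = 24.466 kg.

propellant for the second burn ≈ 24.5 kg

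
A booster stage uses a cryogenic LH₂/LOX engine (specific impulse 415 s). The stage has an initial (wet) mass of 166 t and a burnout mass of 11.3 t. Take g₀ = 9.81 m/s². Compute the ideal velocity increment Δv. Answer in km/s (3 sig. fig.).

Δv ≈ 10.9 km/s

v_e = Isp · g₀ = 415 × 9.81 = 4071.2 m/s.
From the ideal rocket equation, Δv = v_e · ln(m₀/m_f) = 4071.2 × ln(14.69) = 4071.2 × 2.6872 ≈ 10939.9 m/s.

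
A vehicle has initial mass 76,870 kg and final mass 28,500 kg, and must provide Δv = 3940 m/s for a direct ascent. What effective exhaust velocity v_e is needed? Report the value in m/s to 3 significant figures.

v_e ≈ 3970 m/s

ln(m₀/m_f) = ln(76870/28500) = ln(2.697) = 0.9922.
v_e = Δv / ln(m₀/m_f) = 3940 / 0.9922 = 3970.9 m/s.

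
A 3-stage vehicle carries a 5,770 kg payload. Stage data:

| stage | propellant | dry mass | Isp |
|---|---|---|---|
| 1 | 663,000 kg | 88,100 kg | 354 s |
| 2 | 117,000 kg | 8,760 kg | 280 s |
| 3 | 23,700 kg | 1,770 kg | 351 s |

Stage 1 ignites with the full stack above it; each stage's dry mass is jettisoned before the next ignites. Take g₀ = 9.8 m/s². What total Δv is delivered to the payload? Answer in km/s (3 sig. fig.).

Ignition mass of stage 1 = 663,000+88,100 + 117,000+8,760 + 23,700+1,770 + 5,770 = 908,100 kg.
Stage 1: m₀ = 908,100 kg, m_f = 908,100 − 663,000 = 245,100 kg; Δv = 354×9.8×ln(3.705) = 3469.2×1.3097 ≈ 4544 m/s.
Stage 2: m₀ = 157,000 kg, m_f = 157,000 − 117,000 = 40,000 kg; Δv = 280×9.8×ln(3.925) = 2744.0×1.3674 ≈ 3752 m/s.
Stage 3: m₀ = 31,240 kg, m_f = 31,240 − 23,700 = 7,540 kg; Δv = 351×9.8×ln(4.143) = 3439.8×1.4215 ≈ 4890 m/s.
Total Δv = 4544 + 3752 + 4890 = 13186 m/s.

Δv ≈ 13.2 km/s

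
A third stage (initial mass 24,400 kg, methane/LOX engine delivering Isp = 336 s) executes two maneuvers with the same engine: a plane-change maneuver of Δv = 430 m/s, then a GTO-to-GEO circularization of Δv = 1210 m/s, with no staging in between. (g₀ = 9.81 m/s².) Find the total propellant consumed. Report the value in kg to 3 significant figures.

total propellant consumed ≈ 9560 kg

v_e = Isp · g₀ = 336 × 9.81 = 3296.2 m/s.
After the first burn: m = 24400 × exp(−430/3296.2) = 24400 × 0.87770 = 21,415.9 kg.
After the second burn: m = 21,415.9 × exp(−1210/3296.2) = 21,415.9 × 0.69274 = 14,835.7 kg.
Total propellant = m₀ − m_final = 24400 − 14,835.7 = 9,564.3 kg.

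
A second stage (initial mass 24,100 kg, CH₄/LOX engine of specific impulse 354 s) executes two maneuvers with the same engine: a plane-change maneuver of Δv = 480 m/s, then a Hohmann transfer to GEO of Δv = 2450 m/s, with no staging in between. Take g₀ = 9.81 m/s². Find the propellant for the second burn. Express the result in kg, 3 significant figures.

propellant for the second burn ≈ 10600 kg

v_e = Isp · g₀ = 354 × 9.81 = 3472.7 m/s.
After the first burn: m = 24100 × exp(−480/3472.7) = 24100 × 0.87091 = 20,988.9 kg.
After the second burn: m = 20,988.9 × exp(−2450/3472.7) = 20,988.9 × 0.49386 = 10,365.6 kg.
Second-burn propellant = 20,988.9 − 10,365.6 = 10,623.3 kg.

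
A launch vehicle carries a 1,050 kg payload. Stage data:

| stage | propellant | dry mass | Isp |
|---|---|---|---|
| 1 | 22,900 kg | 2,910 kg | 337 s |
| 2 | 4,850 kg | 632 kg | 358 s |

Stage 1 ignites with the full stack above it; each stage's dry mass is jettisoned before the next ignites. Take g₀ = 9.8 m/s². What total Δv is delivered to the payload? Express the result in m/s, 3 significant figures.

Δv ≈ 8830 m/s

Ignition mass of stage 1 = 22,900+2,910 + 4,850+632 + 1,050 = 32,342 kg.
Stage 1: m₀ = 32,342 kg, m_f = 32,342 − 22,900 = 9,442 kg; Δv = 337×9.8×ln(3.425) = 3302.6×1.2312 ≈ 4066 m/s.
Stage 2: m₀ = 6,532 kg, m_f = 6,532 − 4,850 = 1,682 kg; Δv = 358×9.8×ln(3.883) = 3508.4×1.3567 ≈ 4760 m/s.
Total Δv = 4066 + 4760 = 8826 m/s.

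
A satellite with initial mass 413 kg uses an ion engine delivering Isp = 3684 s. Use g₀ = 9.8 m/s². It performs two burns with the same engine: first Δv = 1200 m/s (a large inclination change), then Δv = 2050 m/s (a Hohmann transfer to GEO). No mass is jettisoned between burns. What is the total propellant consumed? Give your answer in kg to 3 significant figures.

v_e = Isp · g₀ = 3684 × 9.8 = 36103.2 m/s.
After the first burn: m = 413 × exp(−1200/36103.2) = 413 × 0.96731 = 399.499 kg.
After the second burn: m = 399.499 × exp(−2050/36103.2) = 399.499 × 0.94480 = 377.447 kg.
Total propellant = m₀ − m_final = 413 − 377.447 = 35.553 kg.

total propellant consumed ≈ 35.6 kg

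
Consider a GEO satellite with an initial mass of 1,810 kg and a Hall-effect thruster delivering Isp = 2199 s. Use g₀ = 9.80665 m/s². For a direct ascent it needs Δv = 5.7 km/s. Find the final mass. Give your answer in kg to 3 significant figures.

final mass ≈ 1390 kg

v_e = Isp · g₀ = 2199 × 9.80665 = 21564.8 m/s.
m₀/m_f = exp(Δv / v_e) = exp(5700 / 21564.8) = exp(0.2643) = 1.3025.
m_f = m₀ / 1.3025 = 1,810 / 1.3025 = 1,389.64 kg.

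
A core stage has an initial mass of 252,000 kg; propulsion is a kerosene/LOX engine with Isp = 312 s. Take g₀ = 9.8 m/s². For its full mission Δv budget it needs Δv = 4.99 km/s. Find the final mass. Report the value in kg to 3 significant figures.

final mass ≈ 49300 kg

v_e = Isp · g₀ = 312 × 9.8 = 3057.6 m/s.
m₀/m_f = exp(Δv / v_e) = exp(4990 / 3057.6) = exp(1.6320) = 5.1141.
m_f = m₀ / 5.1141 = 252,000 / 5.1141 = 49,275.5 kg.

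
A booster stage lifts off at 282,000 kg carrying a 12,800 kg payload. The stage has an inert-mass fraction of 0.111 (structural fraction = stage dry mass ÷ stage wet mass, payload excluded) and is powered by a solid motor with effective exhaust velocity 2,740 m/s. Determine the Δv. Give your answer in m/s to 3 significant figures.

Stage wet mass = m₀ − payload = 282,000 − 12,800 = 269,200 kg.
Stage dry mass = ε × stage wet mass = 0.111 × 269,200 = 29,881.2 kg.
Burnout mass m_f = stage dry + payload = 29,881.2 + 12,800 = 42,681.2 kg.
By the Tsiolkovsky rocket equation, Δv = v_e · ln(282,000/42,681.2) = 2740.0 × ln(6.607) = 2740.0 × 1.8881 ≈ 5174 m/s.

Δv ≈ 5170 m/s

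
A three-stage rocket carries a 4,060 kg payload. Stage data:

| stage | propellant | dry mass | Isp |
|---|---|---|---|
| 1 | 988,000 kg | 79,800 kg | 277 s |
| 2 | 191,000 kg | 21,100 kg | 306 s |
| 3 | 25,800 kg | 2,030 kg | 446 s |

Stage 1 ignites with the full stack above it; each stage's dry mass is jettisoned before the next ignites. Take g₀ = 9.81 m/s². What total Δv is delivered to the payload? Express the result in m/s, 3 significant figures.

Ignition mass of stage 1 = 988,000+79,800 + 191,000+21,100 + 25,800+2,030 + 4,060 = 1,311,790 kg.
Stage 1: m₀ = 1,311,790 kg, m_f = 1,311,790 − 988,000 = 323,790 kg; Δv = 277×9.81×ln(4.051) = 2717.4×1.3991 ≈ 3802 m/s.
Stage 2: m₀ = 243,990 kg, m_f = 243,990 − 191,000 = 52,990 kg; Δv = 306×9.81×ln(4.604) = 3001.9×1.5270 ≈ 4584 m/s.
Stage 3: m₀ = 31,890 kg, m_f = 31,890 − 25,800 = 6,090 kg; Δv = 446×9.81×ln(5.236) = 4375.3×1.6556 ≈ 7244 m/s.
Total Δv = 3802 + 4584 + 7244 = 15630 m/s.

Δv ≈ 15600 m/s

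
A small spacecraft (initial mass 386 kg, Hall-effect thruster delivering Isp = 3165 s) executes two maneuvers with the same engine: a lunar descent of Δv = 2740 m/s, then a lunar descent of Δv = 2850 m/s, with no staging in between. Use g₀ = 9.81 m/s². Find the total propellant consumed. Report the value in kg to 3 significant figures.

total propellant consumed ≈ 63.6 kg

v_e = Isp · g₀ = 3165 × 9.81 = 31048.7 m/s.
After the first burn: m = 386 × exp(−2740/31048.7) = 386 × 0.91553 = 353.395 kg.
After the second burn: m = 353.395 × exp(−2850/31048.7) = 353.395 × 0.91230 = 322.402 kg.
Total propellant = m₀ − m_final = 386 − 322.402 = 63.598 kg.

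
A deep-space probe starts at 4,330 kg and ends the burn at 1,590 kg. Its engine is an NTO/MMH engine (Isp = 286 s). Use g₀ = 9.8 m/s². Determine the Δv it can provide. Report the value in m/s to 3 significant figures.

v_e = Isp · g₀ = 286 × 9.8 = 2802.8 m/s.
By the Tsiolkovsky rocket equation, Δv = v_e · ln(m₀/m_f) = 2802.8 × ln(2.723) = 2802.8 × 1.0018 ≈ 2807.9 m/s.

Δv ≈ 2810 m/s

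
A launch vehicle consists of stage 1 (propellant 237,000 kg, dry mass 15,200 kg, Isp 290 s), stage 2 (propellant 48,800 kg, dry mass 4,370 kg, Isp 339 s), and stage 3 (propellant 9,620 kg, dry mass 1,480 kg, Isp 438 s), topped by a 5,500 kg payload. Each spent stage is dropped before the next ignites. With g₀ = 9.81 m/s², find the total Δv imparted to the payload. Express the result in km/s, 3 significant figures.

Δv ≈ 11.5 km/s

Ignition mass of stage 1 = 237,000+15,200 + 48,800+4,370 + 9,620+1,480 + 5,500 = 321,970 kg.
Stage 1: m₀ = 321,970 kg, m_f = 321,970 − 237,000 = 84,970 kg; Δv = 290×9.81×ln(3.789) = 2844.9×1.3322 ≈ 3790 m/s.
Stage 2: m₀ = 69,770 kg, m_f = 69,770 − 48,800 = 20,970 kg; Δv = 339×9.81×ln(3.327) = 3325.6×1.2021 ≈ 3998 m/s.
Stage 3: m₀ = 16,600 kg, m_f = 16,600 − 9,620 = 6,980 kg; Δv = 438×9.81×ln(2.378) = 4296.8×0.8664 ≈ 3723 m/s.
Total Δv = 3790 + 3998 + 3723 = 11511 m/s.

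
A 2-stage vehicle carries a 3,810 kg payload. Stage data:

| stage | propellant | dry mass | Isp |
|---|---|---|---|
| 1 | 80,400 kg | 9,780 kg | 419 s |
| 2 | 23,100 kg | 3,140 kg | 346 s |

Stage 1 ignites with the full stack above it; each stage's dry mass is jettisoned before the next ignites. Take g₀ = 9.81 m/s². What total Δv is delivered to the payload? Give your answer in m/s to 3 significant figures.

Ignition mass of stage 1 = 80,400+9,780 + 23,100+3,140 + 3,810 = 120,230 kg.
Stage 1: m₀ = 120,230 kg, m_f = 120,230 − 80,400 = 39,830 kg; Δv = 419×9.81×ln(3.019) = 4110.4×1.1048 ≈ 4541 m/s.
Stage 2: m₀ = 30,050 kg, m_f = 30,050 − 23,100 = 6,950 kg; Δv = 346×9.81×ln(4.324) = 3394.3×1.4641 ≈ 4970 m/s.
Total Δv = 4541 + 4970 = 9511 m/s.

Δv ≈ 9510 m/s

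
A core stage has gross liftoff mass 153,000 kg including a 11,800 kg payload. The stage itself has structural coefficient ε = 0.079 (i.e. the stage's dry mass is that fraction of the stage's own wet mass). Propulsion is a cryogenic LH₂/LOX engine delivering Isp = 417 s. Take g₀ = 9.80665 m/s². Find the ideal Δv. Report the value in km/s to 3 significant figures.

Stage wet mass = m₀ − payload = 153,000 − 11,800 = 141,200 kg.
Stage dry mass = ε × stage wet mass = 0.079 × 141,200 = 11,154.8 kg.
Burnout mass m_f = stage dry + payload = 11,154.8 + 11,800 = 22,954.8 kg.
v_e = Isp · g₀ = 417 × 9.80665 = 4089.4 m/s.
By the Tsiolkovsky rocket equation, Δv = v_e · ln(153,000/22,954.8) = 4089.4 × ln(6.665) = 4089.4 × 1.8969 ≈ 7757 m/s.

Δv ≈ 7.76 km/s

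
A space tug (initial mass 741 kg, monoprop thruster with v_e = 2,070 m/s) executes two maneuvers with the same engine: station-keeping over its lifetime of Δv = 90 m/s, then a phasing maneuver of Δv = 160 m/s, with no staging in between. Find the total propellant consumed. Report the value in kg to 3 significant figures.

total propellant consumed ≈ 84.3 kg

After the first burn: m = 741 × exp(−90/2070.0) = 741 × 0.95745 = 709.47 kg.
After the second burn: m = 709.47 × exp(−160/2070.0) = 709.47 × 0.92562 = 656.7 kg.
Total propellant = m₀ − m_final = 741 − 656.7 = 84.3 kg.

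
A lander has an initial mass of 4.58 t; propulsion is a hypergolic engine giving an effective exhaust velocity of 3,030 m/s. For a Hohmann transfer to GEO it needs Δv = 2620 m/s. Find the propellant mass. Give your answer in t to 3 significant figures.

propellant mass ≈ 2.65 t

m₀/m_f = exp(Δv / v_e) = exp(2620 / 3030.0) = exp(0.8647) = 2.3743.
m_f = 4.58 / 2.3743 = 1.92899 t, so propellant = m₀ − m_f = 4.58 − 1.92899 = 2.65101 t.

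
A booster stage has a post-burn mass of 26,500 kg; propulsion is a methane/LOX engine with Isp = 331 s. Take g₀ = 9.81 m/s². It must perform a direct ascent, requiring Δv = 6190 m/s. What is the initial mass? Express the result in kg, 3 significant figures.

initial mass ≈ 178000 kg

v_e = Isp · g₀ = 331 × 9.81 = 3247.1 m/s.
m₀/m_f = exp(Δv / v_e) = exp(6190 / 3247.1) = exp(1.9063) = 6.7282.
m₀ = m_f × 6.7282 = 26,500 × 6.7282 = 178,297 kg.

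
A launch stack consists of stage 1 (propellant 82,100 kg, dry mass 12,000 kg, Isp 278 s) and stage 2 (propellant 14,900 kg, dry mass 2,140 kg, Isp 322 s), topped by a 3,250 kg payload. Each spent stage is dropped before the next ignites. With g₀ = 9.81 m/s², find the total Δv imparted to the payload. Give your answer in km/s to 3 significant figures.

Δv ≈ 7.64 km/s

Ignition mass of stage 1 = 82,100+12,000 + 14,900+2,140 + 3,250 = 114,390 kg.
Stage 1: m₀ = 114,390 kg, m_f = 114,390 − 82,100 = 32,290 kg; Δv = 278×9.81×ln(3.543) = 2727.2×1.2649 ≈ 3449 m/s.
Stage 2: m₀ = 20,290 kg, m_f = 20,290 − 14,900 = 5,390 kg; Δv = 322×9.81×ln(3.764) = 3158.8×1.3256 ≈ 4187 m/s.
Total Δv = 3449 + 4187 = 7636 m/s.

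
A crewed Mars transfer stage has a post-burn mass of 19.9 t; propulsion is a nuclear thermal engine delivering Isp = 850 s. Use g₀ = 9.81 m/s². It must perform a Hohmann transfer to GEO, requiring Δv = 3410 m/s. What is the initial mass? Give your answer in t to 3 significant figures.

initial mass ≈ 30.0 t

v_e = Isp · g₀ = 850 × 9.81 = 8338.5 m/s.
Using Δv = v_e ln(m₀/m_f): m₀/m_f = exp(Δv / v_e) = exp(3410 / 8338.5) = exp(0.4089) = 1.5052.
m₀ = m_f × 1.5052 = 19.9 × 1.5052 = 29.9535 t.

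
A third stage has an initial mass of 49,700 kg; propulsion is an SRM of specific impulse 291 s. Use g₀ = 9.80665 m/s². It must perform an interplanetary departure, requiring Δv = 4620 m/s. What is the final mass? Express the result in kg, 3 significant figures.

final mass ≈ 9850 kg

v_e = Isp · g₀ = 291 × 9.80665 = 2853.7 m/s.
m₀/m_f = exp(Δv / v_e) = exp(4620 / 2853.7) = exp(1.6189) = 5.0477.
m_f = m₀ / 5.0477 = 49,700 / 5.0477 = 9,846.07 kg.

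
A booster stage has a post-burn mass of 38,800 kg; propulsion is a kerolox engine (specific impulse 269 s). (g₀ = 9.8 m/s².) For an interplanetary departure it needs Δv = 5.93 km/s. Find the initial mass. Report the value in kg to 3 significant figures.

v_e = Isp · g₀ = 269 × 9.8 = 2636.2 m/s.
Rocket equation: m₀/m_f = exp(Δv / v_e) = exp(5930 / 2636.2) = exp(2.2494) = 9.4825.
m₀ = m_f × 9.4825 = 38,800 × 9.4825 = 367,921 kg.

initial mass ≈ 368000 kg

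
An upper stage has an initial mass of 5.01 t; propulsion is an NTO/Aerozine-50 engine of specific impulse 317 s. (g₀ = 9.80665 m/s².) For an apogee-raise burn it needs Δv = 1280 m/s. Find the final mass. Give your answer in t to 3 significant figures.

final mass ≈ 3.32 t

v_e = Isp · g₀ = 317 × 9.80665 = 3108.7 m/s.
m₀/m_f = exp(Δv / v_e) = exp(1280 / 3108.7) = exp(0.4117) = 1.5095.
m_f = m₀ / 1.5095 = 5.01 / 1.5095 = 3.31898 t.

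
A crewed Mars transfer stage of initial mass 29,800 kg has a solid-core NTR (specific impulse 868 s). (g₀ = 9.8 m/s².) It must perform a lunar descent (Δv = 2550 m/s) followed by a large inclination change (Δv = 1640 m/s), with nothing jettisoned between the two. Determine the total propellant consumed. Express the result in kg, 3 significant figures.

total propellant consumed ≈ 11600 kg

v_e = Isp · g₀ = 868 × 9.8 = 8506.4 m/s.
After the first burn: m = 29800 × exp(−2550/8506.4) = 29800 × 0.74099 = 22,081.5 kg.
After the second burn: m = 22,081.5 × exp(−1640/8506.4) = 22,081.5 × 0.82465 = 18,209.5 kg.
Total propellant = m₀ − m_final = 29800 − 18,209.5 = 11,590.5 kg.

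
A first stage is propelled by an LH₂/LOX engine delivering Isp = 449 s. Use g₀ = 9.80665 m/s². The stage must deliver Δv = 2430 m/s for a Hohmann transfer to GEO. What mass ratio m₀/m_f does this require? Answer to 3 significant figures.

mass ratio ≈ 1.74

v_e = Isp · g₀ = 449 × 9.80665 = 4403.2 m/s.
By the Tsiolkovsky rocket equation, m₀/m_f = exp(Δv / v_e) = exp(2430 / 4403.2) = exp(0.5519) = 1.7365.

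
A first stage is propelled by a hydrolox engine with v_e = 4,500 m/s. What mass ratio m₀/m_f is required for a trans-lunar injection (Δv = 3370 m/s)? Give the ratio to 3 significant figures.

mass ratio ≈ 2.11

From the ideal rocket equation, m₀/m_f = exp(Δv / v_e) = exp(3370 / 4500.0) = exp(0.7489) = 2.1146.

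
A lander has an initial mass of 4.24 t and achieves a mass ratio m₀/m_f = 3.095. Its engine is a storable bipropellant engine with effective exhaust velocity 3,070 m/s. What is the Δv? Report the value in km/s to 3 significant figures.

Δv ≈ 3.47 km/s

Δv = v_e · ln(3.095) = 3070.0 × 1.1298 ≈ 3468.4 m/s.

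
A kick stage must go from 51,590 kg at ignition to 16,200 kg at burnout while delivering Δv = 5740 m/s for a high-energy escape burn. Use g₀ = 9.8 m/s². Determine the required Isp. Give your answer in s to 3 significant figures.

ln(m₀/m_f) = ln(51590/16200) = ln(3.185) = 1.1583.
Using Δv = v_e ln(m₀/m_f): v_e = Δv / ln(m₀/m_f) = 5740 / 1.1583 = 4955.5 m/s.
Isp = v_e / g₀ = 4955.5 / 9.8 = 505.7 s.

Isp ≈ 506 s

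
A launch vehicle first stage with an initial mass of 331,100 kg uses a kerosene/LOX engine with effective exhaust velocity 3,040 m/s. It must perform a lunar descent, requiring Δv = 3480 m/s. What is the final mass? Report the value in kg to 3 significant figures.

Using Δv = v_e ln(m₀/m_f): m₀/m_f = exp(Δv / v_e) = exp(3480 / 3040.0) = exp(1.1447) = 3.1416.
m_f = m₀ / 3.1416 = 331,100 / 3.1416 = 105,392 kg.

final mass ≈ 105000 kg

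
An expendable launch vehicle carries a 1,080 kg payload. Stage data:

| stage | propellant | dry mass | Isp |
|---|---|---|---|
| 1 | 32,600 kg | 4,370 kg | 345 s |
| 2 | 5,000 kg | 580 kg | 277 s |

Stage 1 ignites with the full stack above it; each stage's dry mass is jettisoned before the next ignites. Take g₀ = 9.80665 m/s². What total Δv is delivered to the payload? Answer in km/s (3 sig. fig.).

Ignition mass of stage 1 = 32,600+4,370 + 5,000+580 + 1,080 = 43,630 kg.
Stage 1: m₀ = 43,630 kg, m_f = 43,630 − 32,600 = 11,030 kg; Δv = 345×9.80665×ln(3.956) = 3383.3×1.3751 ≈ 4652 m/s.
Stage 2: m₀ = 6,660 kg, m_f = 6,660 − 5,000 = 1,660 kg; Δv = 277×9.80665×ln(4.012) = 2716.4×1.3893 ≈ 3774 m/s.
Total Δv = 4652 + 3774 = 8426 m/s.

Δv ≈ 8.43 km/s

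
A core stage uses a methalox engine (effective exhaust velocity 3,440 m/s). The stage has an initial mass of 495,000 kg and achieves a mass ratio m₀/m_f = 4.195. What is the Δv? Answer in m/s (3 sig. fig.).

Δv ≈ 4930 m/s

Rocket equation: Δv = v_e · ln(4.195) = 3440.0 × 1.4339 ≈ 4932.6 m/s.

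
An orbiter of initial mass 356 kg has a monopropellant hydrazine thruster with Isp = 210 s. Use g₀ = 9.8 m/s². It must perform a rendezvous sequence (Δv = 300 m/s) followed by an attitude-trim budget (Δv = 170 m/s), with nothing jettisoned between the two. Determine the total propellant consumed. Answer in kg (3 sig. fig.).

v_e = Isp · g₀ = 210 × 9.8 = 2058.0 m/s.
After the first burn: m = 356 × exp(−300/2058.0) = 356 × 0.86435 = 307.709 kg.
After the second burn: m = 307.709 × exp(−170/2058.0) = 307.709 × 0.92072 = 283.314 kg.
Total propellant = m₀ − m_final = 356 − 283.314 = 72.686 kg.

total propellant consumed ≈ 72.7 kg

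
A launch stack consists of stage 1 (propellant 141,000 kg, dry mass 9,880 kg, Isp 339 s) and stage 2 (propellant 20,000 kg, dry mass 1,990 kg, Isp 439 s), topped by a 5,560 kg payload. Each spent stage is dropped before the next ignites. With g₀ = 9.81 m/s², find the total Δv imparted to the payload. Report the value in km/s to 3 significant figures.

Ignition mass of stage 1 = 141,000+9,880 + 20,000+1,990 + 5,560 = 178,430 kg.
Stage 1: m₀ = 178,430 kg, m_f = 178,430 − 141,000 = 37,430 kg; Δv = 339×9.81×ln(4.767) = 3325.6×1.5617 ≈ 5194 m/s.
Stage 2: m₀ = 27,550 kg, m_f = 27,550 − 20,000 = 7,550 kg; Δv = 439×9.81×ln(3.649) = 4306.6×1.2945 ≈ 5575 m/s.
Total Δv = 5194 + 5575 = 10769 m/s.

Δv ≈ 10.8 km/s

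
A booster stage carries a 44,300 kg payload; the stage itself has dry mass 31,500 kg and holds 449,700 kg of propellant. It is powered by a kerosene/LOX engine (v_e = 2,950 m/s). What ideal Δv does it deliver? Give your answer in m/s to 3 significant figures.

m₀ = payload + dry + propellant = 44,300 + 31,500 + 449,700 = 525,500 kg.
m_f = payload + dry = 44,300 + 31,500 = 75,800 kg.
Rocket equation: Δv = v_e · ln(m₀/m_f) = 2950.0 × ln(6.933) = 2950.0 × 1.9363 ≈ 5711.9 m/s.

Δv ≈ 5710 m/s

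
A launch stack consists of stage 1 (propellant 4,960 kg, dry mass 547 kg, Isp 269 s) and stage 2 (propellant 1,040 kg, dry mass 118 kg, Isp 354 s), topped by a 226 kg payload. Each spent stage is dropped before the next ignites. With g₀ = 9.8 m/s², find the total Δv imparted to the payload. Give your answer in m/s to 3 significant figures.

Δv ≈ 8180 m/s

Ignition mass of stage 1 = 4,960+547 + 1,040+118 + 226 = 6,891 kg.
Stage 1: m₀ = 6,891 kg, m_f = 6,891 − 4,960 = 1,931 kg; Δv = 269×9.8×ln(3.569) = 2636.2×1.2722 ≈ 3354 m/s.
Stage 2: m₀ = 1,384 kg, m_f = 1,384 − 1,040 = 344 kg; Δv = 354×9.8×ln(4.023) = 3469.2×1.3921 ≈ 4829 m/s.
Total Δv = 3354 + 4829 = 8183 m/s.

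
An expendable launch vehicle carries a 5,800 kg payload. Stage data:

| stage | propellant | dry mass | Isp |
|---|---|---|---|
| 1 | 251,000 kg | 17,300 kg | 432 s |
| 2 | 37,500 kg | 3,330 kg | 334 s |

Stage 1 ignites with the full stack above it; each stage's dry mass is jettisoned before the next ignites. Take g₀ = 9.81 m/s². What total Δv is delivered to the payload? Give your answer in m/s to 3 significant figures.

Δv ≈ 12100 m/s

Ignition mass of stage 1 = 251,000+17,300 + 37,500+3,330 + 5,800 = 314,930 kg.
Stage 1: m₀ = 314,930 kg, m_f = 314,930 − 251,000 = 63,930 kg; Δv = 432×9.81×ln(4.926) = 4237.9×1.5946 ≈ 6758 m/s.
Stage 2: m₀ = 46,630 kg, m_f = 46,630 − 37,500 = 9,130 kg; Δv = 334×9.81×ln(5.107) = 3276.5×1.6307 ≈ 5343 m/s.
Total Δv = 6758 + 5343 = 12101 m/s.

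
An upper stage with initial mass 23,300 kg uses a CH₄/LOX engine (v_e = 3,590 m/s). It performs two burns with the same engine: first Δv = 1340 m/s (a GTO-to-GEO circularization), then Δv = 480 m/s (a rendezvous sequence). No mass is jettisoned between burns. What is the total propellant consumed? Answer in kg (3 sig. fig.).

total propellant consumed ≈ 9270 kg

After the first burn: m = 23300 × exp(−1340/3590.0) = 23300 × 0.68849 = 16,041.8 kg.
After the second burn: m = 16,041.8 × exp(−480/3590.0) = 16,041.8 × 0.87485 = 14,034.2 kg.
Total propellant = m₀ − m_final = 23300 − 14,034.2 = 9,265.8 kg.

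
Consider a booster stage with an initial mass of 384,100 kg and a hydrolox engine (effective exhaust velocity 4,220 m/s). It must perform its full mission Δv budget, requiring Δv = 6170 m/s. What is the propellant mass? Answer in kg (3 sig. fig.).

propellant mass ≈ 295000 kg

m₀/m_f = exp(Δv / v_e) = exp(6170 / 4220.0) = exp(1.4621) = 4.3149.
m_f = 384,100 / 4.3149 = 89,017.1 kg, so propellant = m₀ − m_f = 384,100 − 89,017.1 = 295,082.9 kg.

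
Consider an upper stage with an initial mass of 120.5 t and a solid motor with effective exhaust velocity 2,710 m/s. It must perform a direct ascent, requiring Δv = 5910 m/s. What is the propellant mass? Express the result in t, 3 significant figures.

Using Δv = v_e ln(m₀/m_f): m₀/m_f = exp(Δv / v_e) = exp(5910 / 2710.0) = exp(2.1808) = 8.8535.
m_f = 120.5 / 8.8535 = 13.6104 t, so propellant = m₀ − m_f = 120.5 − 13.6104 = 106.8896 t.

propellant mass ≈ 107 t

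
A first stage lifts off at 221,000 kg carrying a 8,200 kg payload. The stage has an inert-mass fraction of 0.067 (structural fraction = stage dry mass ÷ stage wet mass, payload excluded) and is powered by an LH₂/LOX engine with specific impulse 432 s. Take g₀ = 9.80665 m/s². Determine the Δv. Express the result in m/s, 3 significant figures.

Stage wet mass = m₀ − payload = 221,000 − 8,200 = 212,800 kg.
Stage dry mass = ε × stage wet mass = 0.067 × 212,800 = 14,257.6 kg.
Burnout mass m_f = stage dry + payload = 14,257.6 + 8,200 = 22,457.6 kg.
v_e = Isp · g₀ = 432 × 9.80665 = 4236.5 m/s.
Using Δv = v_e ln(m₀/m_f): Δv = v_e · ln(221,000/22,457.6) = 4236.5 × ln(9.841) = 4236.5 × 2.2865 ≈ 9687 m/s.

Δv ≈ 9690 m/s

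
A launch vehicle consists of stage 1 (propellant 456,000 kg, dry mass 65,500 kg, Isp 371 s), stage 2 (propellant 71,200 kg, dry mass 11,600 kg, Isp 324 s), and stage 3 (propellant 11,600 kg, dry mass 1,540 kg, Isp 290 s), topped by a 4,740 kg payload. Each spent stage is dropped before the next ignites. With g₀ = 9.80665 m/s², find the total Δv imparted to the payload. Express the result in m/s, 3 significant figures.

Δv ≈ 11700 m/s

Ignition mass of stage 1 = 456,000+65,500 + 71,200+11,600 + 11,600+1,540 + 4,740 = 622,180 kg.
Stage 1: m₀ = 622,180 kg, m_f = 622,180 − 456,000 = 166,180 kg; Δv = 371×9.80665×ln(3.744) = 3638.3×1.3202 ≈ 4803 m/s.
Stage 2: m₀ = 100,680 kg, m_f = 100,680 − 71,200 = 29,480 kg; Δv = 324×9.80665×ln(3.415) = 3177.4×1.2282 ≈ 3903 m/s.
Stage 3: m₀ = 17,880 kg, m_f = 17,880 − 11,600 = 6,280 kg; Δv = 290×9.80665×ln(2.847) = 2843.9×1.0463 ≈ 2976 m/s.
Total Δv = 4803 + 3903 + 2976 = 11682 m/s.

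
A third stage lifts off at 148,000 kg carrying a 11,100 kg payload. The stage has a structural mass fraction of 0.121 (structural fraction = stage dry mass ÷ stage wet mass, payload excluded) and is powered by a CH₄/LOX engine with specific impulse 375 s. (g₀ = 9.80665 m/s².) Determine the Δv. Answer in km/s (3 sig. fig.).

Stage wet mass = m₀ − payload = 148,000 − 11,100 = 136,900 kg.
Stage dry mass = ε × stage wet mass = 0.121 × 136,900 = 16,564.9 kg.
Burnout mass m_f = stage dry + payload = 16,564.9 + 11,100 = 27,664.9 kg.
v_e = Isp · g₀ = 375 × 9.80665 = 3677.5 m/s.
By the Tsiolkovsky rocket equation, Δv = v_e · ln(148,000/27,664.9) = 3677.5 × ln(5.35) = 3677.5 × 1.6770 ≈ 6167 m/s.

Δv ≈ 6.17 km/s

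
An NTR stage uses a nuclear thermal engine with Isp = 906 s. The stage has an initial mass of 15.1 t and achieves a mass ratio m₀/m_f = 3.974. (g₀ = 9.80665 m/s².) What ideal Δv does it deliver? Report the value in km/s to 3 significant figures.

v_e = Isp · g₀ = 906 × 9.80665 = 8884.8 m/s.
Using Δv = v_e ln(m₀/m_f): Δv = v_e · ln(3.974) = 8884.8 × 1.3798 ≈ 12259.0 m/s.

Δv ≈ 12.3 km/s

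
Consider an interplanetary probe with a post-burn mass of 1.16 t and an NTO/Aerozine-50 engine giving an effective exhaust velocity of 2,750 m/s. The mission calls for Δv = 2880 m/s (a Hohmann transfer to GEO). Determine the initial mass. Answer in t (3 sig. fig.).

m₀/m_f = exp(Δv / v_e) = exp(2880 / 2750.0) = exp(1.0473) = 2.8499.
m₀ = m_f × 2.8499 = 1.16 × 2.8499 = 3.30588 t.

initial mass ≈ 3.31 t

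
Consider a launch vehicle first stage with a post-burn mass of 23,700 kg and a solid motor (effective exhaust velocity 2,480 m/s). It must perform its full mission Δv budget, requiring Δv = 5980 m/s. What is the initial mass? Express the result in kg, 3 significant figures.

initial mass ≈ 264000 kg

Rocket equation: m₀/m_f = exp(Δv / v_e) = exp(5980 / 2480.0) = exp(2.4113) = 11.1483.
m₀ = m_f × 11.1483 = 23,700 × 11.1483 = 264,215 kg.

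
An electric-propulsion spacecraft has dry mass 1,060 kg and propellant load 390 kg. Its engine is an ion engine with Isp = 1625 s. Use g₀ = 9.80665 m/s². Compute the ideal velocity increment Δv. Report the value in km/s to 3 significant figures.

Δv ≈ 4.99 km/s

v_e = Isp · g₀ = 1625 × 9.80665 = 15935.8 m/s.
m₀ = m_dry + m_prop = 1,060 + 390 = 1,450 kg.
Using Δv = v_e ln(m₀/m_f): Δv = v_e · ln(m₀/m_f) = 15935.8 × ln(1.368) = 15935.8 × 0.3133 ≈ 4992.6 m/s.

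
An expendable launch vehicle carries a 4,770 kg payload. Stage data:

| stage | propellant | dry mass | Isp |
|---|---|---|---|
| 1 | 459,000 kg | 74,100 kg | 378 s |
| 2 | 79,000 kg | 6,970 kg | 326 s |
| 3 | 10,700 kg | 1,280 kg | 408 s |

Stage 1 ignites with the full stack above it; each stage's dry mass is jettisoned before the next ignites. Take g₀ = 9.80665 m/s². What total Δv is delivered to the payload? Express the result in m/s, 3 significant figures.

Δv ≈ 13500 m/s

Ignition mass of stage 1 = 459,000+74,100 + 79,000+6,970 + 10,700+1,280 + 4,770 = 635,820 kg.
Stage 1: m₀ = 635,820 kg, m_f = 635,820 − 459,000 = 176,820 kg; Δv = 378×9.80665×ln(3.596) = 3706.9×1.2798 ≈ 4744 m/s.
Stage 2: m₀ = 102,720 kg, m_f = 102,720 − 79,000 = 23,720 kg; Δv = 326×9.80665×ln(4.331) = 3197.0×1.4657 ≈ 4686 m/s.
Stage 3: m₀ = 16,750 kg, m_f = 16,750 − 10,700 = 6,050 kg; Δv = 408×9.80665×ln(2.769) = 4001.1×1.0183 ≈ 4074 m/s.
Total Δv = 4744 + 4686 + 4074 = 13504 m/s.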